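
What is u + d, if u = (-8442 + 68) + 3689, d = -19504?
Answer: -24189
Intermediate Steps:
u = -4685 (u = -8374 + 3689 = -4685)
u + d = -4685 - 19504 = -24189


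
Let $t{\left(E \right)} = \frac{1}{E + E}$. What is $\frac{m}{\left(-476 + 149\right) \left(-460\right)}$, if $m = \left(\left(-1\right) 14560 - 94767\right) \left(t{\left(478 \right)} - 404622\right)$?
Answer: $\frac{387979086893}{1319280} \approx 2.9408 \cdot 10^{5}$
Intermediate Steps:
$t{\left(E \right)} = \frac{1}{2 E}$
$m = \frac{42289720471337}{956}$ ($m = \left(\left(-1\right) 14560 - 94767\right) \left(\frac{1}{2 \cdot 478} - 404622\right) = \left(-14560 - 94767\right) \left(\frac{1}{2} \cdot \frac{1}{478} - 404622\right) = - 109327 \left(\frac{1}{956} - 404622\right) = \left(-109327\right) \left(- \frac{386818631}{956}\right) = \frac{42289720471337}{956} \approx 4.4236 \cdot 10^{10}$)
$\frac{m}{\left(-476 + 149\right) \left(-460\right)} = \frac{42289720471337}{956 \left(-476 + 149\right) \left(-460\right)} = \frac{42289720471337}{956 \left(\left(-327\right) \left(-460\right)\right)} = \frac{42289720471337}{956 \cdot 150420} = \frac{42289720471337}{956} \cdot \frac{1}{150420} = \frac{387979086893}{1319280}$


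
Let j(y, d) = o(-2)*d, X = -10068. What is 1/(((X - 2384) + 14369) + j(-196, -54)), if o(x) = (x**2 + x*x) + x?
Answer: 1/1593 ≈ 0.00062775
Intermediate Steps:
o(x) = x + 2*x**2 (o(x) = (x**2 + x**2) + x = 2*x**2 + x = x + 2*x**2)
j(y, d) = 6*d (j(y, d) = (-2*(1 + 2*(-2)))*d = (-2*(1 - 4))*d = (-2*(-3))*d = 6*d)
1/(((X - 2384) + 14369) + j(-196, -54)) = 1/(((-10068 - 2384) + 14369) + 6*(-54)) = 1/((-12452 + 14369) - 324) = 1/(1917 - 324) = 1/1593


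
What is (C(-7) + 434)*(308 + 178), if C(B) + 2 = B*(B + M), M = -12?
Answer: 274590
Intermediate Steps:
C(B) = -2 + B*(-12 + B) (C(B) = -2 + B*(B - 12) = -2 + B*(-12 + B))
(C(-7) + 434)*(308 + 178) = ((-2 + (-7)**2 - 12*(-7)) + 434)*(308 + 178) = ((-2 + 49 + 84) + 434)*486 = (131 + 434)*486 = 565*486 = 274590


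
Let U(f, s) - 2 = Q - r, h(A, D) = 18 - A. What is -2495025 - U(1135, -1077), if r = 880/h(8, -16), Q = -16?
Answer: -2494923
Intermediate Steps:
r = 88 (r = 880/(18 - 1*8) = 880/(18 - 8) = 880/10 = 880*(⅒) = 88)
U(f, s) = -102 (U(f, s) = 2 + (-16 - 1*88) = 2 + (-16 - 88) = 2 - 104 = -102)
-2495025 - U(1135, -1077) = -2495025 - 1*(-102) = -2495025 + 102 = -2494923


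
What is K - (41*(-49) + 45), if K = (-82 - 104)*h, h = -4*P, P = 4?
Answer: 4940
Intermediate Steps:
h = -16 (h = -4*4 = -16)
K = 2976 (K = (-82 - 104)*(-16) = -186*(-16) = 2976)
K - (41*(-49) + 45) = 2976 - (41*(-49) + 45) = 2976 - (-2009 + 45) = 2976 - 1*(-1964) = 2976 + 1964 = 4940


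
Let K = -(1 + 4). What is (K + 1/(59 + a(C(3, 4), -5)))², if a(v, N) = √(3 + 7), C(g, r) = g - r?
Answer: 299151626/12047841 + 34592*√10/12047841 ≈ 24.839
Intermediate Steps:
a(v, N) = √10
K = -5 (K = -1*5 = -5)
(K + 1/(59 + a(C(3, 4), -5)))² = (-5 + 1/(59 + √10))²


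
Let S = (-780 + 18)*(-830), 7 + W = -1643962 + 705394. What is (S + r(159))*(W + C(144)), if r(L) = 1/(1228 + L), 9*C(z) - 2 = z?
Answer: -7409919850825609/12483 ≈ -5.9360e+11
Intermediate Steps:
C(z) = 2/9 + z/9
W = -938575 (W = -7 + (-1643962 + 705394) = -7 - 938568 = -938575)
S = 632460 (S = -762*(-830) = 632460)
(S + r(159))*(W + C(144)) = (632460 + 1/(1228 + 159))*(-938575 + (2/9 + (1/9)*144)) = (632460 + 1/1387)*(-938575 + (2/9 + 16)) = (632460 + 1/1387)*(-938575 + 146/9) = (877222021/1387)*(-8447029/9) = -7409919850825609/12483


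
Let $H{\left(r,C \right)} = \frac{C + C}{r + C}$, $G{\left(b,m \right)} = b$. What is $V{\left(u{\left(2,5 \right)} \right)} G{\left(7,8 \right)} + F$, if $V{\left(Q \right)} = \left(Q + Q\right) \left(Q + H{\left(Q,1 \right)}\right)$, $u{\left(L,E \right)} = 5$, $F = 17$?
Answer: $\frac{1171}{3} \approx 390.33$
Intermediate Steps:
$H{\left(r,C \right)} = \frac{2 C}{C + r}$
$V{\left(Q \right)} = 2 Q \left(Q + \frac{2}{1 + Q}\right)$ ($V{\left(Q \right)} = \left(Q + Q\right) \left(Q + 2 \cdot 1 \frac{1}{1 + Q}\right) = 2 Q \left(Q + \frac{2}{1 + Q}\right)$)
$V{\left(u{\left(2,5 \right)} \right)} G{\left(7,8 \right)} + F = 2 \cdot 5 \frac{1}{1 + 5} \left(2 + 5 \left(1 + 5\right)\right) 7 + 17 = 2 \cdot 5 \cdot \frac{1}{6} \left(2 + 5 \cdot 6\right) 7 + 17 = 2 \cdot 5 \cdot \frac{1}{6} \left(2 + 30\right) 7 + 17 = 2 \cdot 5 \cdot \frac{1}{6} \cdot 32 \cdot 7 + 17 = \frac{160}{3} \cdot 7 + 17 = \frac{1120}{3} + 17 = \frac{1171}{3}$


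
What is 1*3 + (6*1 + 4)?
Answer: 13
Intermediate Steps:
1*3 + (6*1 + 4) = 3 + (6 + 4) = 3 + 10 = 13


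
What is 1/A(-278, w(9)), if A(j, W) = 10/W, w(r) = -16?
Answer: -8/5 ≈ -1.6000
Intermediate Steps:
1/A(-278, w(9)) = 1/(10/(-16)) = 1/(10*(-1/16)) = 1/(-5/8) = -8/5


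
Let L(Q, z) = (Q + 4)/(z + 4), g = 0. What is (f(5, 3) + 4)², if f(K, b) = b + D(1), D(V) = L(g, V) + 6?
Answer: 4761/25 ≈ 190.44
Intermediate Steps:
L(Q, z) = (4 + Q)/(4 + z)
D(V) = 6 + 4/(4 + V) (D(V) = (4 + 0)/(4 + V) + 6 = 4/(4 + V) + 6 = 6 + 4/(4 + V))
f(K, b) = 34/5 + b (f(K, b) = b + 2*(14 + 3*1)/(4 + 1) = b + 2*(14 + 3)/5 = b + 2*(⅕)*17 = b + 34/5 = 34/5 + b)
(f(5, 3) + 4)² = ((34/5 + 3) + 4)² = (49/5 + 4)² = (69/5)² = 4761/25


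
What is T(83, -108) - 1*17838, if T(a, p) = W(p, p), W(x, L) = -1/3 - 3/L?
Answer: -642179/36 ≈ -17838.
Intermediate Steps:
W(x, L) = -⅓ - 3/L (W(x, L) = -1*⅓ - 3/L = -⅓ - 3/L)
T(a, p) = (-9 - p)/(3*p)
T(83, -108) - 1*17838 = (⅓)*(-9 - 1*(-108))/(-108) - 1*17838 = (⅓)*(-1/108)*(-9 + 108) - 17838 = (⅓)*(-1/108)*99 - 17838 = -11/36 - 17838 = -642179/36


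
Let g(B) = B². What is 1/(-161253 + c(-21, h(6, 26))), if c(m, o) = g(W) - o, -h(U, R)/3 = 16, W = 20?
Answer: -1/160805 ≈ -6.2187e-6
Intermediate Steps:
h(U, R) = -48 (h(U, R) = -3*16 = -48)
c(m, o) = 400 - o (c(m, o) = 20² - o = 400 - o)
1/(-161253 + c(-21, h(6, 26))) = 1/(-161253 + (400 - 1*(-48))) = 1/(-161253 + (400 + 48)) = 1/(-161253 + 448) = 1/(-160805) = -1/160805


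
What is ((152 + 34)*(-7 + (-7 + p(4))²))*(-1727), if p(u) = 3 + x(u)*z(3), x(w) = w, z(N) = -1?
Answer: -18309654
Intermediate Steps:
p(u) = 3 - u (p(u) = 3 + u*(-1) = 3 - u)
((152 + 34)*(-7 + (-7 + p(4))²))*(-1727) = ((152 + 34)*(-7 + (-7 + (3 - 1*4))²))*(-1727) = (186*(-7 + (-7 + (3 - 4))²))*(-1727) = (186*(-7 + (-7 - 1)²))*(-1727) = (186*(-7 + (-8)²))*(-1727) = (186*(-7 + 64))*(-1727) = (186*57)*(-1727) = 10602*(-1727) = -18309654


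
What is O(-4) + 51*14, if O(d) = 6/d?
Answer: 1425/2 ≈ 712.50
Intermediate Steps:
O(-4) + 51*14 = 6/(-4) + 51*14 = 6*(-¼) + 714 = -3/2 + 714 = 1425/2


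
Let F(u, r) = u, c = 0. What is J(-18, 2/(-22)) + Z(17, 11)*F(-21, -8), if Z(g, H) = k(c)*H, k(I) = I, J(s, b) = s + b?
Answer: -199/11 ≈ -18.091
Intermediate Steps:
J(s, b) = b + s
Z(g, H) = 0 (Z(g, H) = 0*H = 0)
J(-18, 2/(-22)) + Z(17, 11)*F(-21, -8) = (2/(-22) - 18) + 0*(-21) = (2*(-1/22) - 18) + 0 = (-1/11 - 18) + 0 = -199/11 + 0 = -199/11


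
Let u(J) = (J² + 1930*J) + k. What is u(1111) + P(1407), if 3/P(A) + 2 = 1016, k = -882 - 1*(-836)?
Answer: 1141934691/338 ≈ 3.3785e+6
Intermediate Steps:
k = -46 (k = -882 + 836 = -46)
P(A) = 1/338 (P(A) = 3/(-2 + 1016) = 3/1014 = 3*(1/1014) = 1/338)
u(J) = -46 + J² + 1930*J (u(J) = (J² + 1930*J) - 46 = -46 + J² + 1930*J)
u(1111) + P(1407) = (-46 + 1111² + 1930*1111) + 1/338 = (-46 + 1234321 + 2144230) + 1/338 = 3378505 + 1/338 = 1141934691/338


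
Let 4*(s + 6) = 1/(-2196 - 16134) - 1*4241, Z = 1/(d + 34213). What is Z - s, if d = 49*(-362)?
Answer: 257594715709/241589400 ≈ 1066.3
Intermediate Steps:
d = -17738
Z = 1/16475 (Z = 1/(-17738 + 34213) = 1/16475 ≈ 6.0698e-5)
s = -78177451/73320 (s = -6 + (1/(-2196 - 16134) - 1*4241)/4 = -6 + (1/(-18330) - 4241)/4 = -6 + (-1/18330 - 4241)/4 = -6 + (1/4)*(-77737531/18330) = -6 - 77737531/73320 = -78177451/73320 ≈ -1066.3)
Z - s = 1/16475 - 1*(-78177451/73320) = 1/16475 + 78177451/73320 = 257594715709/241589400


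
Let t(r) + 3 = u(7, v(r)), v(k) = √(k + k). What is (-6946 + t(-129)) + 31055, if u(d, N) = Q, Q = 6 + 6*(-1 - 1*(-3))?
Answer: 24124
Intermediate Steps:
v(k) = √2*√k (v(k) = √(2*k) = √2*√k)
Q = 18 (Q = 6 + 6*(-1 + 3) = 6 + 6*2 = 6 + 12 = 18)
u(d, N) = 18
t(r) = 15 (t(r) = -3 + 18 = 15)
(-6946 + t(-129)) + 31055 = (-6946 + 15) + 31055 = -6931 + 31055 = 24124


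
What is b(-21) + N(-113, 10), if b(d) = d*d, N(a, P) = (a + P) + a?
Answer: 225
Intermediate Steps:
N(a, P) = P + 2*a (N(a, P) = (P + a) + a = P + 2*a)
b(d) = d²
b(-21) + N(-113, 10) = (-21)² + (10 + 2*(-113)) = 441 + (10 - 226) = 441 - 216 = 225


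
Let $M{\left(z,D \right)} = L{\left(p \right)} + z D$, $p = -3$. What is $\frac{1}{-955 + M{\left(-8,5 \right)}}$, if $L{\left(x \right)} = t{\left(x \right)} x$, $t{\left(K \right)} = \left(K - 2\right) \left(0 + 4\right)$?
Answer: $- \frac{1}{935} \approx -0.0010695$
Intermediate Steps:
$t{\left(K \right)} = -8 + 4 K$ ($t{\left(K \right)} = \left(-2 + K\right) 4 = -8 + 4 K$)
$L{\left(x \right)} = x \left(-8 + 4 x\right)$ ($L{\left(x \right)} = \left(-8 + 4 x\right) x = x \left(-8 + 4 x\right)$)
$M{\left(z,D \right)} = 60 + D z$ ($M{\left(z,D \right)} = 4 \left(-3\right) \left(-2 - 3\right) + z D = 4 \left(-3\right) \left(-5\right) + D z = 60 + D z$)
$\frac{1}{-955 + M{\left(-8,5 \right)}} = \frac{1}{-955 + \left(60 + 5 \left(-8\right)\right)} = \frac{1}{-955 + \left(60 - 40\right)} = \frac{1}{-955 + 20} = \frac{1}{-935} = - \frac{1}{935}$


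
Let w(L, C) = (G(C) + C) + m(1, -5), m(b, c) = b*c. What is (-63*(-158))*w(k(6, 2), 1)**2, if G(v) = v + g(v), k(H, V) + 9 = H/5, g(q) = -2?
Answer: 248850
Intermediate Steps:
k(H, V) = -9 + H/5
G(v) = -2 + v (G(v) = v - 2 = -2 + v)
w(L, C) = -7 + 2*C (w(L, C) = ((-2 + C) + C) + 1*(-5) = (-2 + 2*C) - 5 = -7 + 2*C)
(-63*(-158))*w(k(6, 2), 1)**2 = (-63*(-158))*(-7 + 2*1)**2 = 9954*(-7 + 2)**2 = 9954*(-5)**2 = 9954*25 = 248850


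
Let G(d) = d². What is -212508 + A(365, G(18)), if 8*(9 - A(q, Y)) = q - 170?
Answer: -1700187/8 ≈ -2.1252e+5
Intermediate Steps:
A(q, Y) = 121/4 - q/8 (A(q, Y) = 9 - (q - 170)/8 = 9 - (-170 + q)/8 = 9 + (85/4 - q/8) = 121/4 - q/8)
-212508 + A(365, G(18)) = -212508 + (121/4 - ⅛*365) = -212508 + (121/4 - 365/8) = -212508 - 123/8 = -1700187/8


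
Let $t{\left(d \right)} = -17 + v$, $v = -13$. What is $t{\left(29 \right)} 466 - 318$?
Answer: $-14298$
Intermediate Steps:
$t{\left(d \right)} = -30$ ($t{\left(d \right)} = -17 - 13 = -30$)
$t{\left(29 \right)} 466 - 318 = \left(-30\right) 466 - 318 = -13980 - 318 = -14298$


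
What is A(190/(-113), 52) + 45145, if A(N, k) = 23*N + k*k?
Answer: 5402567/113 ≈ 47810.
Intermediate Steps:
A(N, k) = k**2 + 23*N (A(N, k) = 23*N + k**2 = k**2 + 23*N)
A(190/(-113), 52) + 45145 = (52**2 + 23*(190/(-113))) + 45145 = (2704 + 23*(190*(-1/113))) + 45145 = (2704 + 23*(-190/113)) + 45145 = (2704 - 4370/113) + 45145 = 301182/113 + 45145 = 5402567/113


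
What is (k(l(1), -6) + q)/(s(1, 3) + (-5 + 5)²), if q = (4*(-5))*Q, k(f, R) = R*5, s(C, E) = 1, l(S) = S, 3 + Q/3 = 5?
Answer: -150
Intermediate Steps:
Q = 6 (Q = -9 + 3*5 = -9 + 15 = 6)
k(f, R) = 5*R
q = -120 (q = (4*(-5))*6 = -20*6 = -120)
(k(l(1), -6) + q)/(s(1, 3) + (-5 + 5)²) = (5*(-6) - 120)/(1 + (-5 + 5)²) = (-30 - 120)/(1 + 0²) = -150/(1 + 0) = -150/1 = -150*1 = -150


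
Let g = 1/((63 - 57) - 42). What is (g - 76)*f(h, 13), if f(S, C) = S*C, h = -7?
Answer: 249067/36 ≈ 6918.5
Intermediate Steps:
g = -1/36 (g = 1/(6 - 42) = 1/(-36) = -1/36 ≈ -0.027778)
f(S, C) = C*S
(g - 76)*f(h, 13) = (-1/36 - 76)*(13*(-7)) = -2737/36*(-91) = 249067/36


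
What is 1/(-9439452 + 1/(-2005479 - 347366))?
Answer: -2352845/22209567440941 ≈ -1.0594e-7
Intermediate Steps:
1/(-9439452 + 1/(-2005479 - 347366)) = 1/(-9439452 + 1/(-2352845)) = 1/(-9439452 - 1/2352845) = 1/(-22209567440941/2352845) = -2352845/22209567440941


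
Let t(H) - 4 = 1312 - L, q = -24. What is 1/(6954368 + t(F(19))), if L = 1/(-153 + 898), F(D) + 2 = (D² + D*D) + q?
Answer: 745/5181984579 ≈ 1.4377e-7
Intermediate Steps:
F(D) = -26 + 2*D² (F(D) = -2 + ((D² + D*D) - 24) = -2 + ((D² + D²) - 24) = -2 + (2*D² - 24) = -2 + (-24 + 2*D²) = -26 + 2*D²)
L = 1/745 ≈ 0.0013423
t(H) = 980419/745 (t(H) = 4 + (1312 - 1*1/745) = 4 + (1312 - 1/745) = 4 + 977439/745 = 980419/745)
1/(6954368 + t(F(19))) = 1/(6954368 + 980419/745) = 1/(5181984579/745) = 745/5181984579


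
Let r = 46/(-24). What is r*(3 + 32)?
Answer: -805/12 ≈ -67.083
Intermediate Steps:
r = -23/12 (r = 46*(-1/24) = -23/12 ≈ -1.9167)
r*(3 + 32) = -23*(3 + 32)/12 = -23/12*35 = -805/12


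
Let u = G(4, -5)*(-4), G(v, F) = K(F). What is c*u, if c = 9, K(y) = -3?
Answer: 108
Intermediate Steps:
G(v, F) = -3
u = 12 (u = -3*(-4) = 12)
c*u = 9*12 = 108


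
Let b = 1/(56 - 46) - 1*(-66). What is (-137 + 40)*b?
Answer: -64117/10 ≈ -6411.7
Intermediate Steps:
b = 661/10 (b = 1/10 + 66 = ⅒ + 66 = 661/10 ≈ 66.100)
(-137 + 40)*b = (-137 + 40)*(661/10) = -97*661/10 = -64117/10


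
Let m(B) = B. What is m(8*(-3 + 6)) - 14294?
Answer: -14270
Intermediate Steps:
m(8*(-3 + 6)) - 14294 = 8*(-3 + 6) - 14294 = 8*3 - 14294 = 24 - 14294 = -14270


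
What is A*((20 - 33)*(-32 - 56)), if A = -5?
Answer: -5720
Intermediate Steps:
A*((20 - 33)*(-32 - 56)) = -5*(20 - 33)*(-32 - 56) = -(-65)*(-88) = -5*1144 = -5720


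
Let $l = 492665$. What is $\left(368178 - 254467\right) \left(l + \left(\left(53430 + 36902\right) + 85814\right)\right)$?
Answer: $76051167621$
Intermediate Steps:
$\left(368178 - 254467\right) \left(l + \left(\left(53430 + 36902\right) + 85814\right)\right) = \left(368178 - 254467\right) \left(492665 + \left(\left(53430 + 36902\right) + 85814\right)\right) = 113711 \left(492665 + \left(90332 + 85814\right)\right) = 113711 \left(492665 + 176146\right) = 113711 \cdot 668811 = 76051167621$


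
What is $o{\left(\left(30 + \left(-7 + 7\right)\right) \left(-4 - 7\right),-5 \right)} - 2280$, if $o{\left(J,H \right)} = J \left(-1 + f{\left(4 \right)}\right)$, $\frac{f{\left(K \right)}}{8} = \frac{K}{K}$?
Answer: $-4590$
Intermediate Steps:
$f{\left(K \right)} = 8$ ($f{\left(K \right)} = 8 \frac{K}{K} = 8 \cdot 1 = 8$)
$o{\left(J,H \right)} = 7 J$ ($o{\left(J,H \right)} = J \left(-1 + 8\right) = J 7 = 7 J$)
$o{\left(\left(30 + \left(-7 + 7\right)\right) \left(-4 - 7\right),-5 \right)} - 2280 = 7 \left(30 + \left(-7 + 7\right)\right) \left(-4 - 7\right) - 2280 = 7 \left(30 + 0\right) \left(-11\right) - 2280 = 7 \cdot 30 \left(-11\right) - 2280 = 7 \left(-330\right) - 2280 = -2310 - 2280 = -4590$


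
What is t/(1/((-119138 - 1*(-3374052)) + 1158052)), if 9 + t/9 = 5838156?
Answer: 231871897926018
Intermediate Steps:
t = 52543323 (t = -81 + 9*5838156 = -81 + 52543404 = 52543323)
t/(1/((-119138 - 1*(-3374052)) + 1158052)) = 52543323/(1/((-119138 - 1*(-3374052)) + 1158052)) = 52543323/(1/((-119138 + 3374052) + 1158052)) = 52543323/(1/(3254914 + 1158052)) = 52543323/(1/4412966) = 52543323*4412966 = 231871897926018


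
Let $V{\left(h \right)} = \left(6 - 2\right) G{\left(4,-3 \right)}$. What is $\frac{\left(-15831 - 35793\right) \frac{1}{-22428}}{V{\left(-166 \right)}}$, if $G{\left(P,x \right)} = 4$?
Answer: $\frac{717}{4984} \approx 0.14386$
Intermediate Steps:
$V{\left(h \right)} = 16$ ($V{\left(h \right)} = \left(6 - 2\right) 4 = 4 \cdot 4 = 16$)
$\frac{\left(-15831 - 35793\right) \frac{1}{-22428}}{V{\left(-166 \right)}} = \frac{\left(-15831 - 35793\right) \frac{1}{-22428}}{16} = \left(-51624\right) \left(- \frac{1}{22428}\right) \frac{1}{16} = \frac{1434}{623} \cdot \frac{1}{16} = \frac{717}{4984}$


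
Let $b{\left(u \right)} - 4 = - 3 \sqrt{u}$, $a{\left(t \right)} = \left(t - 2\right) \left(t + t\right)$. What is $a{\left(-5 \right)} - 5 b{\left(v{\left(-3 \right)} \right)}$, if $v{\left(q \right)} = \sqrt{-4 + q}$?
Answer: $50 + 15 \sqrt[4]{7} \sqrt{i} \approx 67.252 + 17.252 i$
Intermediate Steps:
$a{\left(t \right)} = 2 t \left(-2 + t\right)$ ($a{\left(t \right)} = \left(-2 + t\right) 2 t = 2 t \left(-2 + t\right)$)
$b{\left(u \right)} = 4 - 3 \sqrt{u}$
$a{\left(-5 \right)} - 5 b{\left(v{\left(-3 \right)} \right)} = 2 \left(-5\right) \left(-2 - 5\right) - 5 \left(4 - 3 \sqrt{\sqrt{-4 - 3}}\right) = 2 \left(-5\right) \left(-7\right) - 5 \left(4 - 3 \sqrt{\sqrt{-7}}\right) = 70 - 5 \left(4 - 3 \sqrt{i \sqrt{7}}\right) = 70 - 5 \left(4 - 3 \sqrt[4]{7} \sqrt{i}\right) = 70 - \left(20 - 15 \sqrt[4]{7} \sqrt{i}\right) = 50 + 15 \sqrt[4]{7} \sqrt{i}$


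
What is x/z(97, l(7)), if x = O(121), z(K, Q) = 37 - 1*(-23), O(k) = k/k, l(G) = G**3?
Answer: 1/60 ≈ 0.016667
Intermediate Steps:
O(k) = 1
z(K, Q) = 60 (z(K, Q) = 37 + 23 = 60)
x = 1
x/z(97, l(7)) = 1/60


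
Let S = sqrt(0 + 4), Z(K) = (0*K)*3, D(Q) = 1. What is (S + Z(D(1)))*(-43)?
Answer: -86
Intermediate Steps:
Z(K) = 0 (Z(K) = 0*3 = 0)
S = 2 (S = sqrt(4) = 2)
(S + Z(D(1)))*(-43) = (2 + 0)*(-43) = 2*(-43) = -86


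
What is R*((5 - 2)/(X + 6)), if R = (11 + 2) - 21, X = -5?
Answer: -24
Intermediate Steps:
R = -8 (R = 13 - 21 = -8)
R*((5 - 2)/(X + 6)) = -8*(5 - 2)/(-5 + 6) = -24/1 = -24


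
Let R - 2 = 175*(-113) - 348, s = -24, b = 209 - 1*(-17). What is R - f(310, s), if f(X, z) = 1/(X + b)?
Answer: -10784857/536 ≈ -20121.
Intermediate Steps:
b = 226 (b = 209 + 17 = 226)
f(X, z) = 1/(226 + X) (f(X, z) = 1/(X + 226) = 1/(226 + X))
R = -20121 (R = 2 + (175*(-113) - 348) = 2 + (-19775 - 348) = 2 - 20123 = -20121)
R - f(310, s) = -20121 - 1/(226 + 310) = -20121 - 1/536 = -10784857/536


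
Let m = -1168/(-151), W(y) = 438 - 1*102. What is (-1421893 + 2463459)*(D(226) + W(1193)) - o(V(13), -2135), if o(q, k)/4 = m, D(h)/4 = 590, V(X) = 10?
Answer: 424017347664/151 ≈ 2.8081e+9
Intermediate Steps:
W(y) = 336 (W(y) = 438 - 102 = 336)
m = 1168/151 (m = -1168*(-1/151) = 1168/151 ≈ 7.7351)
D(h) = 2360 (D(h) = 4*590 = 2360)
o(q, k) = 4672/151 (o(q, k) = 4*(1168/151) = 4672/151)
(-1421893 + 2463459)*(D(226) + W(1193)) - o(V(13), -2135) = (-1421893 + 2463459)*(2360 + 336) - 1*4672/151 = 1041566*2696 - 4672/151 = 2808061936 - 4672/151 = 424017347664/151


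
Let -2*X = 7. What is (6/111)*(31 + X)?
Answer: 55/37 ≈ 1.4865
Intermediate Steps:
X = -7/2 (X = -½*7 = -7/2 ≈ -3.5000)
(6/111)*(31 + X) = (6/111)*(31 - 7/2) = (6*(1/111))*(55/2) = (2/37)*(55/2) = 55/37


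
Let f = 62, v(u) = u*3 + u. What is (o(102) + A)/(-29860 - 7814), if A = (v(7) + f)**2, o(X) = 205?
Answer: -8305/37674 ≈ -0.22044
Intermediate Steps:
v(u) = 4*u (v(u) = 3*u + u = 4*u)
A = 8100 (A = (4*7 + 62)**2 = (28 + 62)**2 = 90**2 = 8100)
(o(102) + A)/(-29860 - 7814) = (205 + 8100)/(-29860 - 7814) = 8305/(-37674) = 8305*(-1/37674) = -8305/37674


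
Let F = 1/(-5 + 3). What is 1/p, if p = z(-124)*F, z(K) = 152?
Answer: -1/76 ≈ -0.013158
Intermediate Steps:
F = -½ (F = 1/(-2) = -½ ≈ -0.50000)
p = -76 (p = 152*(-½) = -76)
1/p = 1/(-76) = -1/76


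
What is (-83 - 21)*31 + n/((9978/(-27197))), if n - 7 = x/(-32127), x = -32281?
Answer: -520245014317/160281603 ≈ -3245.8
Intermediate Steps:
n = 257170/32127 (n = 7 - 32281/(-32127) = 7 - 32281*(-1/32127) = 7 + 32281/32127 = 257170/32127 ≈ 8.0048)
(-83 - 21)*31 + n/((9978/(-27197))) = (-83 - 21)*31 + 257170/(32127*((9978/(-27197)))) = -104*31 + 257170/(32127*((9978*(-1/27197)))) = -3224 + 257170/(32127*(-9978/27197)) = -3224 + (257170/32127)*(-27197/9978) = -3224 - 3497126245/160281603 = -520245014317/160281603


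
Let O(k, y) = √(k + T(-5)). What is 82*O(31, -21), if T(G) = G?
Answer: 82*√26 ≈ 418.12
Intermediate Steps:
O(k, y) = √(-5 + k) (O(k, y) = √(k - 5) = √(-5 + k))
82*O(31, -21) = 82*√(-5 + 31) = 82*√26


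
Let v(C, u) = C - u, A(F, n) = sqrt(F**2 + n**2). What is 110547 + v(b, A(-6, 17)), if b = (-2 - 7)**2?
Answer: 110628 - 5*sqrt(13) ≈ 1.1061e+5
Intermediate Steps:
b = 81 (b = (-9)**2 = 81)
110547 + v(b, A(-6, 17)) = 110547 + (81 - sqrt((-6)**2 + 17**2)) = 110547 + (81 - sqrt(36 + 289)) = 110547 + (81 - sqrt(325)) = 110547 + (81 - 5*sqrt(13)) = 110628 - 5*sqrt(13)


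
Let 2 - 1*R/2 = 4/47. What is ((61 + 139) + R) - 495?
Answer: -13685/47 ≈ -291.17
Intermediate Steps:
R = 180/47 (R = 4 - 8/47 = 180/47 ≈ 3.8298)
((61 + 139) + R) - 495 = ((61 + 139) + 180/47) - 495 = (200 + 180/47) - 495 = 9580/47 - 495 = -13685/47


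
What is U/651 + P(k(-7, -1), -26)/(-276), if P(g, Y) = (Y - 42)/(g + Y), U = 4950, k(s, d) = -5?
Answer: 113731/14973 ≈ 7.5957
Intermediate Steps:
P(g, Y) = (-42 + Y)/(Y + g)
U/651 + P(k(-7, -1), -26)/(-276) = 4950/651 + ((-42 - 26)/(-26 - 5))/(-276) = 4950*(1/651) + (-68/(-31))*(-1/276) = 1650/217 - 1/31*(-68)*(-1/276) = 1650/217 + (68/31)*(-1/276) = 1650/217 - 17/2139 = 113731/14973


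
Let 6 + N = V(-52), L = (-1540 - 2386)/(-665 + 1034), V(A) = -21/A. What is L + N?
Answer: -311531/19188 ≈ -16.236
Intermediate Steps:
L = -3926/369 ≈ -10.640
N = -291/52 (N = -6 - 21/(-52) = -6 - 21*(-1/52) = -6 + 21/52 = -291/52 ≈ -5.5962)
L + N = -3926/369 - 291/52 = -311531/19188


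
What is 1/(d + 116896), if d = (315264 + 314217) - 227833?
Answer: 1/518544 ≈ 1.9285e-6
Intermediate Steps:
d = 401648 (d = 629481 - 227833 = 401648)
1/(d + 116896) = 1/(401648 + 116896) = 1/518544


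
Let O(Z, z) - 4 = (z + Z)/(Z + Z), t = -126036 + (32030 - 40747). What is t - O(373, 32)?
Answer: -100529127/746 ≈ -1.3476e+5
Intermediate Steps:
t = -134753 (t = -126036 - 8717 = -134753)
O(Z, z) = 4 + (Z + z)/(2*Z) (O(Z, z) = 4 + (z + Z)/(Z + Z) = 4 + (Z + z)/((2*Z)) = 4 + (Z + z)*(1/(2*Z)) = 4 + (Z + z)/(2*Z))
t - O(373, 32) = -134753 - (32 + 9*373)/(2*373) = -134753 - (32 + 3357)/(2*373) = -134753 - 3389/(2*373) = -134753 - 1*3389/746 = -134753 - 3389/746 = -100529127/746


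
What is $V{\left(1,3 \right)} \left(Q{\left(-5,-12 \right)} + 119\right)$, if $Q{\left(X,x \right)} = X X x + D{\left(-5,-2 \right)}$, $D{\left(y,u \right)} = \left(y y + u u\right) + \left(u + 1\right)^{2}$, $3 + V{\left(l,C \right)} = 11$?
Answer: $-1208$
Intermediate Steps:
$V{\left(l,C \right)} = 8$ ($V{\left(l,C \right)} = -3 + 11 = 8$)
$D{\left(y,u \right)} = u^{2} + y^{2} + \left(1 + u\right)^{2}$ ($D{\left(y,u \right)} = \left(y^{2} + u^{2}\right) + \left(1 + u\right)^{2} = \left(u^{2} + y^{2}\right) + \left(1 + u\right)^{2} = u^{2} + y^{2} + \left(1 + u\right)^{2}$)
$Q{\left(X,x \right)} = 30 + x X^{2}$ ($Q{\left(X,x \right)} = X X x + \left(\left(-2\right)^{2} + \left(-5\right)^{2} + \left(1 - 2\right)^{2}\right) = X^{2} x + \left(4 + 25 + \left(-1\right)^{2}\right) = x X^{2} + \left(4 + 25 + 1\right) = x X^{2} + 30 = 30 + x X^{2}$)
$V{\left(1,3 \right)} \left(Q{\left(-5,-12 \right)} + 119\right) = 8 \left(\left(30 - 12 \left(-5\right)^{2}\right) + 119\right) = 8 \left(\left(30 - 300\right) + 119\right) = 8 \left(-270 + 119\right) = 8 \left(-151\right) = -1208$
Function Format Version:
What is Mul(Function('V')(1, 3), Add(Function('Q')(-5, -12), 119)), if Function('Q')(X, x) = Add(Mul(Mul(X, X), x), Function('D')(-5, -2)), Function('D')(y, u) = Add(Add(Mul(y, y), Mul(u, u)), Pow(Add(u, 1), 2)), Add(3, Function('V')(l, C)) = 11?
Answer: -1208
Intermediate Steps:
Function('V')(l, C) = 8 (Function('V')(l, C) = Add(-3, 11) = 8)
Function('D')(y, u) = Add(Pow(u, 2), Pow(y, 2), Pow(Add(1, u), 2)) (Function('D')(y, u) = Add(Add(Pow(y, 2), Pow(u, 2)), Pow(Add(1, u), 2)) = Add(Add(Pow(u, 2), Pow(y, 2)), Pow(Add(1, u), 2)) = Add(Pow(u, 2), Pow(y, 2), Pow(Add(1, u), 2)))
Function('Q')(X, x) = Add(30, Mul(x, Pow(X, 2))) (Function('Q')(X, x) = Add(Mul(Mul(X, X), x), Add(Pow(-2, 2), Pow(-5, 2), Pow(Add(1, -2), 2))) = Add(Mul(Pow(X, 2), x), Add(4, 25, Pow(-1, 2))) = Add(Mul(x, Pow(X, 2)), Add(4, 25, 1)) = Add(Mul(x, Pow(X, 2)), 30) = Add(30, Mul(x, Pow(X, 2))))
Mul(Function('V')(1, 3), Add(Function('Q')(-5, -12), 119)) = Mul(8, Add(Add(30, Mul(-12, Pow(-5, 2))), 119)) = Mul(8, Add(Add(30, Mul(-12, 25)), 119)) = Mul(8, Add(Add(30, -300), 119)) = Mul(8, Add(-270, 119)) = Mul(8, -151) = -1208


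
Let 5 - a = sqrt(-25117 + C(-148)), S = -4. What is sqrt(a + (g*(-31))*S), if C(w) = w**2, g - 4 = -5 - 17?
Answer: sqrt(-2227 - 3*I*sqrt(357)) ≈ 0.6005 - 47.195*I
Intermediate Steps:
g = -18 (g = 4 + (-5 - 17) = 4 - 22 = -18)
a = 5 - 3*I*sqrt(357) (a = 5 - sqrt(-25117 + (-148)**2) = 5 - sqrt(-25117 + 21904) = 5 - sqrt(-3213) = 5 - 3*I*sqrt(357) ≈ 5.0 - 56.683*I)
sqrt(a + (g*(-31))*S) = sqrt((5 - 3*I*sqrt(357)) - 18*(-31)*(-4)) = sqrt((5 - 3*I*sqrt(357)) + 558*(-4)) = sqrt((5 - 3*I*sqrt(357)) - 2232) = sqrt(-2227 - 3*I*sqrt(357))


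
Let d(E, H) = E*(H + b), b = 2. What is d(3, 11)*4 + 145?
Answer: 301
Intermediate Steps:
d(E, H) = E*(2 + H) (d(E, H) = E*(H + 2) = E*(2 + H))
d(3, 11)*4 + 145 = (3*(2 + 11))*4 + 145 = (3*13)*4 + 145 = 39*4 + 145 = 156 + 145 = 301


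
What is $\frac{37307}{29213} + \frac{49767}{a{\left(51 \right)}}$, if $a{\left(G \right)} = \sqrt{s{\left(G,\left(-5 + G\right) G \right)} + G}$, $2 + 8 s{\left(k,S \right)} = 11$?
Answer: $\frac{37307}{29213} + \frac{33178 \sqrt{834}}{139} \approx 6894.4$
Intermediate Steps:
$s{\left(k,S \right)} = \frac{9}{8}$ ($s{\left(k,S \right)} = - \frac{1}{4} + \frac{1}{8} \cdot 11 = - \frac{1}{4} + \frac{11}{8} = \frac{9}{8}$)
$a{\left(G \right)} = \sqrt{\frac{9}{8} + G}$
$\frac{37307}{29213} + \frac{49767}{a{\left(51 \right)}} = \frac{37307}{29213} + \frac{49767}{\frac{1}{4} \sqrt{18 + 16 \cdot 51}} = 37307 \cdot \frac{1}{29213} + \frac{49767}{\frac{1}{4} \sqrt{18 + 816}} = \frac{37307}{29213} + \frac{49767}{\frac{1}{4} \sqrt{834}} = \frac{37307}{29213} + 49767 \frac{2 \sqrt{834}}{417} = \frac{37307}{29213} + \frac{33178 \sqrt{834}}{139}$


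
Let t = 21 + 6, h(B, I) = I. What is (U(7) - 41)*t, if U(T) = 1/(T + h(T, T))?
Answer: -15471/14 ≈ -1105.1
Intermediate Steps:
U(T) = 1/(2*T) (U(T) = 1/(T + T) = 1/(2*T))
t = 27
(U(7) - 41)*t = ((1/2)/7 - 41)*27 = ((1/2)*(1/7) - 41)*27 = (1/14 - 41)*27 = -573/14*27 = -15471/14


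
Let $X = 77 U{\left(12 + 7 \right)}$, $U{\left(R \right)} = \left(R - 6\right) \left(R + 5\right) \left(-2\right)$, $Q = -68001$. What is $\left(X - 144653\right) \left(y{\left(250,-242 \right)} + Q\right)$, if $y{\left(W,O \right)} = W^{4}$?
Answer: $-752725177389299$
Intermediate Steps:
$U{\left(R \right)} = - 2 \left(-6 + R\right) \left(5 + R\right)$ ($U{\left(R \right)} = \left(-6 + R\right) \left(5 + R\right) \left(-2\right) = - 2 \left(-6 + R\right) \left(5 + R\right)$)
$X = -48048$ ($X = 77 \left(60 - 2 \left(12 + 7\right)^{2} + 2 \left(12 + 7\right)\right) = 77 \left(60 - 2 \cdot 19^{2} + 2 \cdot 19\right) = 77 \left(60 - 722 + 38\right) = 77 \left(-624\right) = -48048$)
$\left(X - 144653\right) \left(y{\left(250,-242 \right)} + Q\right) = \left(-48048 - 144653\right) \left(250^{4} - 68001\right) = - 192701 \left(3906250000 - 68001\right) = \left(-192701\right) 3906181999 = -752725177389299$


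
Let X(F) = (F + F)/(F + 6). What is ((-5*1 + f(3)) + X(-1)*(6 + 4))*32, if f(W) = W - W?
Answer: -288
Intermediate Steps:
f(W) = 0
X(F) = 2*F/(6 + F) (X(F) = (2*F)/(6 + F) = 2*F/(6 + F))
((-5*1 + f(3)) + X(-1)*(6 + 4))*32 = ((-5*1 + 0) + (2*(-1)/(6 - 1))*(6 + 4))*32 = ((-5 + 0) + (2*(-1)/5)*10)*32 = (-5 + (2*(-1)*(1/5))*10)*32 = (-5 - 2/5*10)*32 = (-5 - 4)*32 = -9*32 = -288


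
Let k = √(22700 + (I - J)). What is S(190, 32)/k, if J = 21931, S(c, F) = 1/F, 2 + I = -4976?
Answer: -I*√4209/134688 ≈ -0.00048168*I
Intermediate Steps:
I = -4978 (I = -2 - 4976 = -4978)
k = I*√4209 (k = √(22700 + (-4978 - 1*21931)) = √(22700 + (-4978 - 21931)) = √(22700 - 26909) = √(-4209) = I*√4209 ≈ 64.877*I)
S(190, 32)/k = 1/(32*((I*√4209))) = (-I*√4209/4209)/32 = -I*√4209/134688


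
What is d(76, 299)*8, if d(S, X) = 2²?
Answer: 32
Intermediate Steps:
d(S, X) = 4
d(76, 299)*8 = 4*8 = 32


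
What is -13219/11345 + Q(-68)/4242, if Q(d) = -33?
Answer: -18816461/16041830 ≈ -1.1730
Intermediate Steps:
-13219/11345 + Q(-68)/4242 = -13219/11345 - 33/4242 = -13219*1/11345 - 33*1/4242 = -13219/11345 - 11/1414 = -18816461/16041830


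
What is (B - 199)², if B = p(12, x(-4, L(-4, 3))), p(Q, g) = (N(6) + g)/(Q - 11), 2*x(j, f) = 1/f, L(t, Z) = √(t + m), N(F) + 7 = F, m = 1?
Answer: (1200 + I*√3)²/36 ≈ 40000.0 + 115.47*I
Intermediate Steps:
N(F) = -7 + F
L(t, Z) = √(1 + t) (L(t, Z) = √(t + 1) = √(1 + t))
x(j, f) = 1/(2*f)
p(Q, g) = (-1 + g)/(-11 + Q) (p(Q, g) = ((-7 + 6) + g)/(Q - 11) = (-1 + g)/(-11 + Q))
B = -1 - I*√3/6 (B = (-1 + 1/(2*(√(1 - 4))))/(-11 + 12) = (-1 + 1/(2*(√(-3))))/1 = 1*(-1 + 1/(2*((I*√3)))) = 1*(-1 + (-I*√3/3)/2) = 1*(-1 - I*√3/6) = -1 - I*√3/6 ≈ -1.0 - 0.28868*I)
(B - 199)² = ((-1 - I*√3/6) - 199)² = (-200 - I*√3/6)²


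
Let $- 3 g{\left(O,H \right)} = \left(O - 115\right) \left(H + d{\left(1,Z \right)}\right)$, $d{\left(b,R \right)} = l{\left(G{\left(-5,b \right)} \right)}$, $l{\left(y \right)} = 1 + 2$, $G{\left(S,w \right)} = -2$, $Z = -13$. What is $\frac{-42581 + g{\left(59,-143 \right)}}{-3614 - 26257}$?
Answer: $\frac{135583}{89613} \approx 1.513$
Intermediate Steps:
$l{\left(y \right)} = 3$
$d{\left(b,R \right)} = 3$
$g{\left(O,H \right)} = - \frac{\left(-115 + O\right) \left(3 + H\right)}{3}$ ($g{\left(O,H \right)} = - \frac{\left(O - 115\right) \left(H + 3\right)}{3} = - \frac{\left(-115 + O\right) \left(3 + H\right)}{3}$)
$\frac{-42581 + g{\left(59,-143 \right)}}{-3614 - 26257} = \frac{-42581 + \left(115 - 59 + \frac{115}{3} \left(-143\right) - \left(- \frac{143}{3}\right) 59\right)}{-3614 - 26257} = \frac{-42581 + \left(115 - 59 - \frac{16445}{3} + \frac{8437}{3}\right)}{-29871} = \left(-42581 - \frac{7840}{3}\right) \left(- \frac{1}{29871}\right) = \left(- \frac{135583}{3}\right) \left(- \frac{1}{29871}\right) = \frac{135583}{89613}$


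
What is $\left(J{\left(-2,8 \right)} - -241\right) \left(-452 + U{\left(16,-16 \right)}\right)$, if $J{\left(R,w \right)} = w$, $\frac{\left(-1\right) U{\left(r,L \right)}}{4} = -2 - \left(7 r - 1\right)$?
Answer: $0$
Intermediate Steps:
$U{\left(r,L \right)} = 4 + 28 r$ ($U{\left(r,L \right)} = - 4 \left(-2 - \left(7 r - 1\right)\right) = - 4 \left(-2 - \left(-1 + 7 r\right)\right) = - 4 \left(-1 - 7 r\right) = 4 + 28 r$)
$\left(J{\left(-2,8 \right)} - -241\right) \left(-452 + U{\left(16,-16 \right)}\right) = \left(8 - -241\right) \left(-452 + \left(4 + 28 \cdot 16\right)\right) = \left(8 + 241\right) \left(-452 + \left(4 + 448\right)\right) = 249 \left(-452 + 452\right) = 249 \cdot 0 = 0$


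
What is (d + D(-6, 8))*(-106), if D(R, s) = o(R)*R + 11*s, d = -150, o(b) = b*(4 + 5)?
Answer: -27772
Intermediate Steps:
o(b) = 9*b (o(b) = b*9 = 9*b)
D(R, s) = 9*R² + 11*s (D(R, s) = (9*R)*R + 11*s = 9*R² + 11*s)
(d + D(-6, 8))*(-106) = (-150 + (9*(-6)² + 11*8))*(-106) = (-150 + (9*36 + 88))*(-106) = (-150 + (324 + 88))*(-106) = (-150 + 412)*(-106) = 262*(-106) = -27772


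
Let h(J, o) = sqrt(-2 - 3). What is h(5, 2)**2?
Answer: -5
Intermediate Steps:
h(J, o) = I*sqrt(5) (h(J, o) = sqrt(-5) = I*sqrt(5))
h(5, 2)**2 = (I*sqrt(5))**2 = -5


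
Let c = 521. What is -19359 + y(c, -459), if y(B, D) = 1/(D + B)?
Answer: -1200257/62 ≈ -19359.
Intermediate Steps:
y(B, D) = 1/(B + D)
-19359 + y(c, -459) = -19359 + 1/(521 - 459) = -19359 + 1/62 = -1200257/62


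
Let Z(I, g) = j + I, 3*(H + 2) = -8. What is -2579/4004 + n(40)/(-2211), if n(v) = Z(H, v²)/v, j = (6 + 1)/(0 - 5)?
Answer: -77748569/120720600 ≈ -0.64404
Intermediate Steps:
j = -7/5 (j = 7/(-5) = 7*(-⅕) = -7/5 ≈ -1.4000)
H = -14/3 (H = -2 + (⅓)*(-8) = -2 - 8/3 = -14/3 ≈ -4.6667)
Z(I, g) = -7/5 + I
n(v) = -91/(15*v) (n(v) = (-7/5 - 14/3)/v = -91/(15*v))
-2579/4004 + n(40)/(-2211) = -2579/4004 - 91/15/40/(-2211) = -2579*1/4004 - 91/15*1/40*(-1/2211) = -2579/4004 - 91/600*(-1/2211) = -2579/4004 + 91/1326600 = -77748569/120720600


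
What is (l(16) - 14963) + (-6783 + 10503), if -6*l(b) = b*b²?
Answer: -35777/3 ≈ -11926.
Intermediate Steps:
l(b) = -b³/6 (l(b) = -b*b²/6 = -b³/6)
(l(16) - 14963) + (-6783 + 10503) = (-⅙*16³ - 14963) + (-6783 + 10503) = (-⅙*4096 - 14963) + 3720 = (-2048/3 - 14963) + 3720 = -46937/3 + 3720 = -35777/3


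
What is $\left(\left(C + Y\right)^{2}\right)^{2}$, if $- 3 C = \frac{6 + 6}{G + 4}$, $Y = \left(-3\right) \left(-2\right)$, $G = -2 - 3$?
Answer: $10000$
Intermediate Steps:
$G = -5$ ($G = -2 - 3 = -5$)
$Y = 6$
$C = 4$ ($C = - \frac{\left(6 + 6\right) \frac{1}{-5 + 4}}{3} = - \frac{12 \frac{1}{-1}}{3} = - \frac{12 \left(-1\right)}{3} = \left(- \frac{1}{3}\right) \left(-12\right) = 4$)
$\left(\left(C + Y\right)^{2}\right)^{2} = \left(\left(4 + 6\right)^{2}\right)^{2} = \left(10^{2}\right)^{2} = 100^{2} = 10000$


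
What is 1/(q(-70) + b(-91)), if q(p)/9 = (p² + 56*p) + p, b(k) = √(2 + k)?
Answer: -I/(√89 - 8190*I) ≈ 0.0001221 - 1.4065e-7*I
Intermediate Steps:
q(p) = 9*p² + 513*p (q(p) = 9*((p² + 56*p) + p) = 9*(p² + 57*p) = 9*p² + 513*p)
1/(q(-70) + b(-91)) = 1/(9*(-70)*(57 - 70) + √(2 - 91)) = 1/(9*(-70)*(-13) + √(-89)) = 1/(8190 + I*√89)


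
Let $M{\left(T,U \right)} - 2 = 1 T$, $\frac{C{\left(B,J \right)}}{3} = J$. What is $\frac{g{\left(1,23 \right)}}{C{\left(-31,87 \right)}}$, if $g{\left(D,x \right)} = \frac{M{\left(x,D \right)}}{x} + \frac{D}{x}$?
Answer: $\frac{26}{6003} \approx 0.0043312$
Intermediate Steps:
$C{\left(B,J \right)} = 3 J$
$M{\left(T,U \right)} = 2 + T$ ($M{\left(T,U \right)} = 2 + 1 T = 2 + T$)
$g{\left(D,x \right)} = \frac{D}{x} + \frac{2 + x}{x}$ ($g{\left(D,x \right)} = \frac{2 + x}{x} + \frac{D}{x} = \frac{D}{x} + \frac{2 + x}{x}$)
$\frac{g{\left(1,23 \right)}}{C{\left(-31,87 \right)}} = \frac{\frac{1}{23} \left(2 + 1 + 23\right)}{3 \cdot 87} = \frac{\frac{1}{23} \cdot 26}{261} = \frac{26}{23} \cdot \frac{1}{261} = \frac{26}{6003}$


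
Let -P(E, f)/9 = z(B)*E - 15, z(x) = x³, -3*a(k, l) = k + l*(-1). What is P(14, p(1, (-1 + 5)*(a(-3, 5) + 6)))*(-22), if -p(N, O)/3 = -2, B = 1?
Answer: -198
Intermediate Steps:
a(k, l) = -k/3 + l/3 (a(k, l) = -(k + l*(-1))/3 = -(k - l)/3 = -k/3 + l/3)
p(N, O) = 6 (p(N, O) = -3*(-2) = 6)
P(E, f) = 135 - 9*E (P(E, f) = -9*(1³*E - 15) = -9*(1*E - 15) = -9*(E - 15) = -9*(-15 + E) = 135 - 9*E)
P(14, p(1, (-1 + 5)*(a(-3, 5) + 6)))*(-22) = (135 - 9*14)*(-22) = (135 - 126)*(-22) = 9*(-22) = -198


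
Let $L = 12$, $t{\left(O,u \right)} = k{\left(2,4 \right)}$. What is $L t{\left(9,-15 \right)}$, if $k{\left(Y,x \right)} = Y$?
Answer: $24$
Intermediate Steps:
$t{\left(O,u \right)} = 2$
$L t{\left(9,-15 \right)} = 12 \cdot 2 = 24$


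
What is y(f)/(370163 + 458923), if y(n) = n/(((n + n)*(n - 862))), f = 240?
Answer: -1/1031382984 ≈ -9.6957e-10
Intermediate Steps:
y(n) = 1/(2*(-862 + n)) (y(n) = n/(((2*n)*(-862 + n))) = n/((2*n*(-862 + n))) = n*(1/(2*n*(-862 + n))) = 1/(2*(-862 + n)))
y(f)/(370163 + 458923) = (1/(2*(-862 + 240)))/(370163 + 458923) = ((½)/(-622))/829086 = ((½)*(-1/622))*(1/829086) = -1/1244*1/829086 = -1/1031382984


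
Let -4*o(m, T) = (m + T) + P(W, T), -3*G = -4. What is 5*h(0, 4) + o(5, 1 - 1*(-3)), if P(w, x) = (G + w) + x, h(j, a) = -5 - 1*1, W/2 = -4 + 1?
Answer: -385/12 ≈ -32.083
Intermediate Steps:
G = 4/3 (G = -⅓*(-4) = 4/3 ≈ 1.3333)
W = -6 (W = 2*(-4 + 1) = 2*(-3) = -6)
h(j, a) = -6 (h(j, a) = -5 - 1 = -6)
P(w, x) = 4/3 + w + x (P(w, x) = (4/3 + w) + x = 4/3 + w + x)
o(m, T) = 7/6 - T/2 - m/4 (o(m, T) = -((m + T) + (4/3 - 6 + T))/4 = -((T + m) + (-14/3 + T))/4 = -(-14/3 + m + 2*T)/4 = 7/6 - T/2 - m/4)
5*h(0, 4) + o(5, 1 - 1*(-3)) = 5*(-6) + (7/6 - (1 - 1*(-3))/2 - ¼*5) = -30 + (7/6 - (1 + 3)/2 - 5/4) = -30 + (7/6 - ½*4 - 5/4) = -30 + (7/6 - 2 - 5/4) = -30 - 25/12 = -385/12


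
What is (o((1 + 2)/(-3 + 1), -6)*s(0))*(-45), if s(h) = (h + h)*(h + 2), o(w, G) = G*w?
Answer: 0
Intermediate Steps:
s(h) = 2*h*(2 + h) (s(h) = (2*h)*(2 + h) = 2*h*(2 + h))
(o((1 + 2)/(-3 + 1), -6)*s(0))*(-45) = ((-6*(1 + 2)/(-3 + 1))*(2*0*(2 + 0)))*(-45) = ((-18/(-2))*(2*0*2))*(-45) = (-18*(-1)/2*0)*(-45) = (-6*(-3/2)*0)*(-45) = (9*0)*(-45) = 0*(-45) = 0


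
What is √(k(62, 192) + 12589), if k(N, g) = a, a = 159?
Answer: 2*√3187 ≈ 112.91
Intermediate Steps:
k(N, g) = 159
√(k(62, 192) + 12589) = √(159 + 12589) = √12748 = 2*√3187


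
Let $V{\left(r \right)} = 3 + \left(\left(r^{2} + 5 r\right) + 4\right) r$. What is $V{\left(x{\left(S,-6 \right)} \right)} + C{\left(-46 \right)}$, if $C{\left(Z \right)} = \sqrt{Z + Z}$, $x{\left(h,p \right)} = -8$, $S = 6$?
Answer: $-221 + 2 i \sqrt{23} \approx -221.0 + 9.5917 i$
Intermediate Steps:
$V{\left(r \right)} = 3 + r \left(4 + r^{2} + 5 r\right)$ ($V{\left(r \right)} = 3 + \left(4 + r^{2} + 5 r\right) r = 3 + r \left(4 + r^{2} + 5 r\right)$)
$C{\left(Z \right)} = \sqrt{2} \sqrt{Z}$ ($C{\left(Z \right)} = \sqrt{2 Z} = \sqrt{2} \sqrt{Z}$)
$V{\left(x{\left(S,-6 \right)} \right)} + C{\left(-46 \right)} = \left(3 + \left(-8\right)^{3} + 4 \left(-8\right) + 5 \left(-8\right)^{2}\right) + \sqrt{2} \sqrt{-46} = \left(3 - 512 - 32 + 5 \cdot 64\right) + \sqrt{2} i \sqrt{46} = \left(3 - 512 - 32 + 320\right) + 2 i \sqrt{23} = -221 + 2 i \sqrt{23}$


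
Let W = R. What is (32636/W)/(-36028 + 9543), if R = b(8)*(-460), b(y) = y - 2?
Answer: 8159/18274650 ≈ 0.00044647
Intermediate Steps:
b(y) = -2 + y
R = -2760 (R = (-2 + 8)*(-460) = 6*(-460) = -2760)
W = -2760
(32636/W)/(-36028 + 9543) = (32636/(-2760))/(-36028 + 9543) = (32636*(-1/2760))/(-26485) = -8159/690*(-1/26485) = 8159/18274650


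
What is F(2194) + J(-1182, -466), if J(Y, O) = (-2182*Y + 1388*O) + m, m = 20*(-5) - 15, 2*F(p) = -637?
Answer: 3863765/2 ≈ 1.9319e+6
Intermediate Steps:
F(p) = -637/2 (F(p) = (1/2)*(-637) = -637/2)
m = -115 (m = -100 - 15 = -115)
J(Y, O) = -115 - 2182*Y + 1388*O (J(Y, O) = (-2182*Y + 1388*O) - 115 = -115 - 2182*Y + 1388*O)
F(2194) + J(-1182, -466) = -637/2 + (-115 - 2182*(-1182) + 1388*(-466)) = -637/2 + (-115 + 2579124 - 646808) = -637/2 + 1932201 = 3863765/2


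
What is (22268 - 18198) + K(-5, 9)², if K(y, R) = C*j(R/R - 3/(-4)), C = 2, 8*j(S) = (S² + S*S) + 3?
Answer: 4173009/1024 ≈ 4075.2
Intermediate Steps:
j(S) = 3/8 + S²/4 (j(S) = ((S² + S*S) + 3)/8 = ((S² + S²) + 3)/8 = (2*S² + 3)/8 = (3 + 2*S²)/8 = 3/8 + S²/4)
K(y, R) = 73/32 (K(y, R) = 2*(3/8 + (R/R - 3/(-4))²/4) = 2*(3/8 + (1 - 3*(-¼))²/4) = 2*(3/8 + (1 + ¾)²/4) = 2*(3/8 + (7/4)²/4) = 2*(3/8 + (¼)*(49/16)) = 2*(3/8 + 49/64) = 2*(73/64) = 73/32)
(22268 - 18198) + K(-5, 9)² = (22268 - 18198) + (73/32)² = 4070 + 5329/1024 = 4173009/1024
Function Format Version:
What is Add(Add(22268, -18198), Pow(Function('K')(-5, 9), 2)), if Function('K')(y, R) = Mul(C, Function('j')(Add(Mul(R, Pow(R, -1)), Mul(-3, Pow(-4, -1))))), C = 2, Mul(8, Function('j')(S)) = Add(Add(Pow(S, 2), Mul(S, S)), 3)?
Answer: Rational(4173009, 1024) ≈ 4075.2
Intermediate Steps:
Function('j')(S) = Add(Rational(3, 8), Mul(Rational(1, 4), Pow(S, 2))) (Function('j')(S) = Mul(Rational(1, 8), Add(Add(Pow(S, 2), Mul(S, S)), 3)) = Mul(Rational(1, 8), Add(Add(Pow(S, 2), Pow(S, 2)), 3)) = Mul(Rational(1, 8), Add(Mul(2, Pow(S, 2)), 3)) = Mul(Rational(1, 8), Add(3, Mul(2, Pow(S, 2)))) = Add(Rational(3, 8), Mul(Rational(1, 4), Pow(S, 2))))
Function('K')(y, R) = Rational(73, 32) (Function('K')(y, R) = Mul(2, Add(Rational(3, 8), Mul(Rational(1, 4), Pow(Add(Mul(R, Pow(R, -1)), Mul(-3, Pow(-4, -1))), 2)))) = Mul(2, Add(Rational(3, 8), Mul(Rational(1, 4), Pow(Add(1, Mul(-3, Rational(-1, 4))), 2)))) = Mul(2, Add(Rational(3, 8), Mul(Rational(1, 4), Pow(Add(1, Rational(3, 4)), 2)))) = Mul(2, Add(Rational(3, 8), Mul(Rational(1, 4), Pow(Rational(7, 4), 2)))) = Mul(2, Add(Rational(3, 8), Mul(Rational(1, 4), Rational(49, 16)))) = Mul(2, Add(Rational(3, 8), Rational(49, 64))) = Mul(2, Rational(73, 64)) = Rational(73, 32))
Add(Add(22268, -18198), Pow(Function('K')(-5, 9), 2)) = Add(Add(22268, -18198), Pow(Rational(73, 32), 2)) = Add(4070, Rational(5329, 1024)) = Rational(4173009, 1024)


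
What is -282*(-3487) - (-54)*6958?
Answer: 1359066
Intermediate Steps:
-282*(-3487) - (-54)*6958 = 983334 - 1*(-375732) = 983334 + 375732 = 1359066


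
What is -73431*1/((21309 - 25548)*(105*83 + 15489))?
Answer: 8159/11400084 ≈ 0.00071570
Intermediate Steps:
-73431*1/((21309 - 25548)*(105*83 + 15489)) = -73431*(-1/(4239*(8715 + 15489))) = -73431/((-4239*24204)) = -73431/(-102600756) = -73431*(-1/102600756) = 8159/11400084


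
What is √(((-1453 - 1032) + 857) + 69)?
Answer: I*√1559 ≈ 39.484*I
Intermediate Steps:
√(((-1453 - 1032) + 857) + 69) = √((-2485 + 857) + 69) = √(-1628 + 69) = √(-1559) = I*√1559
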